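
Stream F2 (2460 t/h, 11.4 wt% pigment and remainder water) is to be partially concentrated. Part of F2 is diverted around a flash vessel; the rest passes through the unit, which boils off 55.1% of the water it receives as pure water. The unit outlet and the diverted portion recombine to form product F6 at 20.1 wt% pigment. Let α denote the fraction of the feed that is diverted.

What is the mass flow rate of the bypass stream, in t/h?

All 2460×0.114 = 280.44 t/h of pigment reaches F6, so F6 = 280.44/0.201 = 1395.2 t/h and vapour = 1064.8 t/h.
The evaporator receives (1−α)·2460 of feed at 0.886 water and removes 0.551 of that water:
0.551×0.886×(1−α)×2460 = 1064.8
(1−α) = 1064.8/1200.9 = 0.8866;  α = 0.1134.
Bypass flow = 0.1134×2460 = 278.91 t/h.

278.9 t/h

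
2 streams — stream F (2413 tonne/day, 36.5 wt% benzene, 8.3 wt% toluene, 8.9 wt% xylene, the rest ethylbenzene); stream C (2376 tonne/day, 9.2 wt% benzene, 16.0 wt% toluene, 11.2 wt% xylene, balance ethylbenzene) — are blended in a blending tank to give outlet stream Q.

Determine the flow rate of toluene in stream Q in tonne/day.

580.4 tonne/day

toluene out = toluene in = 2413×0.083 + 2376×0.160 = 580.44 tonne/day.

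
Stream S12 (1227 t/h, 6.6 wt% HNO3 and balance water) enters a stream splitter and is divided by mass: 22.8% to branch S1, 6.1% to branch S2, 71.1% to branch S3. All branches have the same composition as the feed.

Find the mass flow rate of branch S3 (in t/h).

Branch S3 flow = 0.711×1227 = 872.4 t/h.

872.4 t/h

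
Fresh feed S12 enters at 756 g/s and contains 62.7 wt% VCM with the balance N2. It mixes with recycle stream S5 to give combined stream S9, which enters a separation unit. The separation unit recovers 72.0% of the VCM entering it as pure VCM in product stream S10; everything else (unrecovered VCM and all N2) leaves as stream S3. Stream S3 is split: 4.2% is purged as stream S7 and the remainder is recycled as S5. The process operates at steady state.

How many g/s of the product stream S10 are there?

VCM in S9: m_A = 756×0.627 + (1−0.042)·(1−0.720)·m_A, so m_A = 474.01/0.7318 = 647.77 g/s.
Product S10 = 0.720×647.77 = 466.39 g/s.

466.4 g/s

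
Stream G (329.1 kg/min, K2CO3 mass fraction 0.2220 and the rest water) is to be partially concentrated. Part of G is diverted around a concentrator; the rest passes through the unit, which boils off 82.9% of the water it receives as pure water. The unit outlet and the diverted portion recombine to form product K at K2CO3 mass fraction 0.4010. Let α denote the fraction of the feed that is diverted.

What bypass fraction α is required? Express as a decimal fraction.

0.308

All 329.1×0.222 = 73.06 kg/min of K2CO3 reaches K, so K = 73.06/0.401 = 182.2 kg/min and vapour = 146.9 kg/min.
The evaporator receives (1−α)·329.1 of feed at 0.778 water and removes 0.829 of that water:
0.829×0.778×(1−α)×329.1 = 146.9
(1−α) = 146.9/212.26 = 0.6921;  α = 0.3079.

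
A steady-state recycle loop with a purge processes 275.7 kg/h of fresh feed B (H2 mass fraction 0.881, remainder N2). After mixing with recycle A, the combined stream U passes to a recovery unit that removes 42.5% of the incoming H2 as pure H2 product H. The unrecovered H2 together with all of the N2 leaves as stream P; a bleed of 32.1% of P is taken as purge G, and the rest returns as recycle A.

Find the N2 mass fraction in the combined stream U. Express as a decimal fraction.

N2 enters only via B and leaves only via the purge: 275.7×0.119 = 0.321×(N2 in P), and the recovery unit passes all N2, so N2 in U = N2 in P = 102.21 kg/h.
H2 in U: m_A = 275.7×0.881 + (1−0.321)·(1−0.425)·m_A, so m_A = 242.89/0.6096 = 398.46 kg/h.
U = 398.46 + 102.21 = 500.67 kg/h.
N2 fraction in U = 102.21/500.67 = 0.204.

0.204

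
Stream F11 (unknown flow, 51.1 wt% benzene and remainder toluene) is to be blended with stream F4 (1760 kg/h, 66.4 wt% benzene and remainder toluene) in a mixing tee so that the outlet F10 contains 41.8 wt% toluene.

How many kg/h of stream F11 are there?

2033 kg/h

Let F11 be the unknown flow. Total out = 1760 + F11.
toluene balance: 591.36 + 0.489·F11 = 0.418·(1760 + F11)
(0.489 − 0.418)·F11 = 0.418×1760 − 591.36 = 144.32
F11 = 144.32 / 0.071 = 2032.7 kg/h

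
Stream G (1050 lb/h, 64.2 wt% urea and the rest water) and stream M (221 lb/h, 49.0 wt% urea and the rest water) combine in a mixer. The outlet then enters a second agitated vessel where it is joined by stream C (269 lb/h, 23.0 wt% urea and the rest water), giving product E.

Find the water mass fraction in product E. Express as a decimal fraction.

Overall, product flow = 1540 lb/h.
water in = 1050×0.358 + 221×0.510 + 269×0.770 = 695.74 lb/h.
water fraction in E = 0.4518.

0.4518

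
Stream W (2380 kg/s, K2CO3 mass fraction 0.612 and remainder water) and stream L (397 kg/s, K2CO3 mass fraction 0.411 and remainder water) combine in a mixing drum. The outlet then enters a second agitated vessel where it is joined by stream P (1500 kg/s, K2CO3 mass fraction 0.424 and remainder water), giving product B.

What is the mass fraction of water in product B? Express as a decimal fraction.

Overall, product flow = 4277 kg/s.
water in = 2380×0.388 + 397×0.589 + 1500×0.576 = 2021.3 kg/s.
water fraction in B = 0.473.

0.473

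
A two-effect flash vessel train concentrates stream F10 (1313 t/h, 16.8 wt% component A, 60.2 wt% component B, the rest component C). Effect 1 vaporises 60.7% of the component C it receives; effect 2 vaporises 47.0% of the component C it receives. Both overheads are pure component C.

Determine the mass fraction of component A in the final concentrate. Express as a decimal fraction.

0.2054

component C in feed = 1313×0.230 = 301.99 t/h.
After stage 1: component C left = (1−0.607)×301.99 = 118.68; stream total = 1129.7 t/h.
After stage 2: component C left = (1−0.470)×118.68 = 62.901; final concentrate = 1073.9 t/h.
component A fraction = 220.58/1073.9 = 0.2054.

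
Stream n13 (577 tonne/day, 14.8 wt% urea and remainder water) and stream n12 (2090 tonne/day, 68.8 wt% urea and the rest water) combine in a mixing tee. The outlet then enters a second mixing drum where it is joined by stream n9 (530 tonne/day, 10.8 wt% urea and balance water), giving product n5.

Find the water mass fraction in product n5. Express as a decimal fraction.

Overall, product flow = 3197 tonne/day.
water in = 577×0.852 + 2090×0.312 + 530×0.892 = 1616.4 tonne/day.
water fraction in n5 = 0.506.

0.506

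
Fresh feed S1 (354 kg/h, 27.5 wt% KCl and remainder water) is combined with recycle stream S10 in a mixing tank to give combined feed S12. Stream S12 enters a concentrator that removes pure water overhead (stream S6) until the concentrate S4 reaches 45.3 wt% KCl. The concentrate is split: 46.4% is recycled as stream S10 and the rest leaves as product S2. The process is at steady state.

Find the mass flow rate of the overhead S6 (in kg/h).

Overall KCl balance (none leaves overhead): KCl in fresh feed = KCl in product, i.e. 354×0.275 = (1−0.464)·S4·0.453.
S4 = 97.35/(0.453×0.536) = 400.93 kg/h.
Recycle S10 = 0.464×400.93 = 186.03 kg/h.
Combined feed S12 = 354 + 186.03 = 540.03 kg/h.
Overhead S6 = S12 − S4 = 540.03 − 400.93 = 139.1 kg/h.

139.1 kg/h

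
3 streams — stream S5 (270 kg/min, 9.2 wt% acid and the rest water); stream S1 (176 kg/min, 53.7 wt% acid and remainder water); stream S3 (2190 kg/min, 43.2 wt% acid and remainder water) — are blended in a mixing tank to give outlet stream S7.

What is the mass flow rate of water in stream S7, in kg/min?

water out = water in = 270×0.908 + 176×0.463 + 2190×0.568 = 1570.6 kg/min.

1571 kg/min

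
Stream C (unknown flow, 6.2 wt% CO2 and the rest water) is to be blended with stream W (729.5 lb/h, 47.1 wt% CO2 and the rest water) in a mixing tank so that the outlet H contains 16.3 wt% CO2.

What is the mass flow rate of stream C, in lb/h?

2225 lb/h

Let C be the unknown flow. Total out = 729.5 + C.
CO2 balance: 343.59 + 0.062·C = 0.163·(729.5 + C)
(0.062 − 0.163)·C = 0.163×729.5 − 343.59 = -224.69
C = -224.69 / -0.101 = 2224.6 lb/h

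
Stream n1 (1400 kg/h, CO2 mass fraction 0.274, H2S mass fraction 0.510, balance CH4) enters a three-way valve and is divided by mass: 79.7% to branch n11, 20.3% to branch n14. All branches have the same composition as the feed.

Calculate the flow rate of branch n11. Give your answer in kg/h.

Branch n11 flow = 0.797×1400 = 1115.8 kg/h.

1116 kg/h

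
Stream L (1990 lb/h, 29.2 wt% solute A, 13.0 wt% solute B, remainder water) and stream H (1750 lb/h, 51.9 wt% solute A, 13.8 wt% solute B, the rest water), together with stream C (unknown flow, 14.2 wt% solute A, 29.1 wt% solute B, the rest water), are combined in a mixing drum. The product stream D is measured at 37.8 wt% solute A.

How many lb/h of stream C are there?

320.4 lb/h

Let C be the unknown flow. Total out = 3740 + C.
solute A balance: 1489.3 + 0.142·C = 0.378·(3740 + C)
(0.142 − 0.378)·C = 0.378×3740 − 1489.3 = -75.61
C = -75.61 / -0.236 = 320.38 lb/h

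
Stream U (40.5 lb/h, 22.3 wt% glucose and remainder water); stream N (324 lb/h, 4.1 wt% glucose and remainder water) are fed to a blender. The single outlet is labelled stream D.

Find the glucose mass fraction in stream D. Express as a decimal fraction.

Total flow out = 40.5 + 324 = 364.5 lb/h.
glucose in = 40.5×0.223 + 324×0.041 = 22.316 lb/h.
glucose mass fraction in D = 22.316/364.5 = 0.061.

0.061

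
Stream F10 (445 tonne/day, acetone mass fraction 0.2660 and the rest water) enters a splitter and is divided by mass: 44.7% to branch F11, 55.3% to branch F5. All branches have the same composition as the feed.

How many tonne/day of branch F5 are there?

Branch F5 flow = 0.553×445 = 246.09 tonne/day.

246.1 tonne/day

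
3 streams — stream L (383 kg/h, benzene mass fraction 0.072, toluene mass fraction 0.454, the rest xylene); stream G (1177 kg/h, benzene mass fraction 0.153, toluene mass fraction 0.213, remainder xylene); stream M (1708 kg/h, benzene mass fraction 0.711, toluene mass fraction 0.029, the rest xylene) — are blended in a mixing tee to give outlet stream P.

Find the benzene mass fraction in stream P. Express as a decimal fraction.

Total flow out = 383 + 1177 + 1708 = 3268 kg/h.
benzene in = 383×0.072 + 1177×0.153 + 1708×0.711 = 1422 kg/h.
benzene mass fraction in P = 1422/3268 = 0.435.

0.435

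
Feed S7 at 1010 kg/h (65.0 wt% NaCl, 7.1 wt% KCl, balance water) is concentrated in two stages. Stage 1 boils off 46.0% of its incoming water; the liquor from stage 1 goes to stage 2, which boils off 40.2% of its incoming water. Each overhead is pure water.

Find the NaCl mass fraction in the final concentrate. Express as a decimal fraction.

water in feed = 1010×0.279 = 281.79 kg/h.
After stage 1: water left = (1−0.460)×281.79 = 152.17; stream total = 880.38 kg/h.
After stage 2: water left = (1−0.402)×152.17 = 90.996; final concentrate = 819.21 kg/h.
NaCl fraction = 656.5/819.21 = 0.8014.

0.8014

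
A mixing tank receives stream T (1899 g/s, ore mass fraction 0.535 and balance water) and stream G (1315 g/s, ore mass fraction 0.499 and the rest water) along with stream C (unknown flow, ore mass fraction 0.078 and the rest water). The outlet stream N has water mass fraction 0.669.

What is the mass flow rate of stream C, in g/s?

Let C be the unknown flow. Total out = 3214 + C.
water balance: 1541.9 + 0.922·C = 0.669·(3214 + C)
(0.922 − 0.669)·C = 0.669×3214 − 1541.9 = 608.32
C = 608.32 / 0.253 = 2404.4 g/s

2404 g/s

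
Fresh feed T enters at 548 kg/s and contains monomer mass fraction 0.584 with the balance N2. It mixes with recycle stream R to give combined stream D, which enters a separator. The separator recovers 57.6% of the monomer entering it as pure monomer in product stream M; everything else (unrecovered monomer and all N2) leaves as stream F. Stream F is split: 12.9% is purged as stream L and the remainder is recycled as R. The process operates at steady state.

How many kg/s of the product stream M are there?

292.3 kg/s

monomer in D: m_A = 548×0.584 + (1−0.129)·(1−0.576)·m_A, so m_A = 320.03/0.6307 = 507.43 kg/s.
Product M = 0.576×507.43 = 292.28 kg/s.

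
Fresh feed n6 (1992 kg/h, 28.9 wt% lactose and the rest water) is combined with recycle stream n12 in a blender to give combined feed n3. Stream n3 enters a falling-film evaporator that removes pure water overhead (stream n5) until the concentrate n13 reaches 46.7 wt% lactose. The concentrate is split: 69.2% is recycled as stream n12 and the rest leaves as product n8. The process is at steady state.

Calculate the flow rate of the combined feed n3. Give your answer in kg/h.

4762 kg/h

Overall lactose balance (none leaves overhead): lactose in fresh feed = lactose in product, i.e. 1992×0.289 = (1−0.692)·n13·0.467.
n13 = 575.69/(0.467×0.308) = 4002.4 kg/h.
Recycle n12 = 0.692×4002.4 = 2769.7 kg/h.
Combined feed n3 = 1992 + 2769.7 = 4761.7 kg/h.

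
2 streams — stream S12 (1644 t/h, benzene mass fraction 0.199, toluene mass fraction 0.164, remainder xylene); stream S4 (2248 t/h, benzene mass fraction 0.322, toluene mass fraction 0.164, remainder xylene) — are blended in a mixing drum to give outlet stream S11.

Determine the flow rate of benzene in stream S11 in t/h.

1051 t/h

benzene out = benzene in = 1644×0.199 + 2248×0.322 = 1051 t/h.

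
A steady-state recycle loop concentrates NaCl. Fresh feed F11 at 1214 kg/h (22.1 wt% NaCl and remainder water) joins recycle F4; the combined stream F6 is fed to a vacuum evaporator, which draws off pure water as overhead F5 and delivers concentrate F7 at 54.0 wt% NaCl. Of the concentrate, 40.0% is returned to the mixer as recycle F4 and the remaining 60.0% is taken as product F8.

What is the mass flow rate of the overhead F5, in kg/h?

Overall NaCl balance (none leaves overhead): NaCl in fresh feed = NaCl in product, i.e. 1214×0.221 = (1−0.400)·F7·0.540.
F7 = 268.29/(0.540×0.600) = 828.07 kg/h.
Recycle F4 = 0.400×828.07 = 331.23 kg/h.
Combined feed F6 = 1214 + 331.23 = 1545.2 kg/h.
Overhead F5 = F6 − F7 = 1545.2 − 828.07 = 717.16 kg/h.

717.2 kg/h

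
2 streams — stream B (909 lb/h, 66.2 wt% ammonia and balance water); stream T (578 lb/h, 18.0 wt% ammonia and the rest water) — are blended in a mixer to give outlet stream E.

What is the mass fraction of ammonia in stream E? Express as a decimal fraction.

0.475

Total flow out = 909 + 578 = 1487 lb/h.
ammonia in = 909×0.662 + 578×0.180 = 705.8 lb/h.
ammonia mass fraction in E = 705.8/1487 = 0.475.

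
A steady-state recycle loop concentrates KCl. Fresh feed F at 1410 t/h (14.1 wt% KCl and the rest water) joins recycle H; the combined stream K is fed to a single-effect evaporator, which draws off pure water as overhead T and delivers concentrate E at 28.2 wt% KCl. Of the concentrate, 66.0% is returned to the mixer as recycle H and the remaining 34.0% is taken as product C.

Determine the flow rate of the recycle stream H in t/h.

Overall KCl balance (none leaves overhead): KCl in fresh feed = KCl in product, i.e. 1410×0.141 = (1−0.660)·E·0.282.
E = 198.81/(0.282×0.340) = 2073.5 t/h.
Recycle H = 0.660×2073.5 = 1368.5 t/h.

1369 t/h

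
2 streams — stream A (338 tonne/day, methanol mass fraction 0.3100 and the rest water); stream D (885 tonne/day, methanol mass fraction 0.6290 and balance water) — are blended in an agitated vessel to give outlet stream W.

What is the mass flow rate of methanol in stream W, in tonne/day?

661.4 tonne/day

methanol out = methanol in = 338×0.310 + 885×0.629 = 661.44 tonne/day.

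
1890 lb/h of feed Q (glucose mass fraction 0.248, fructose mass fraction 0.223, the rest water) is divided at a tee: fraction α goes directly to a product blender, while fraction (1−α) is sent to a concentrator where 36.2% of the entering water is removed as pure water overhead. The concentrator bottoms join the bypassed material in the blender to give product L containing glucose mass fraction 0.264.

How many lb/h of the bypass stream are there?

1292 lb/h

All 1890×0.248 = 468.72 lb/h of glucose reaches L, so L = 468.72/0.264 = 1775.5 lb/h and vapour = 114.55 lb/h.
The evaporator receives (1−α)·1890 of feed at 0.529 water and removes 0.362 of that water:
0.362×0.529×(1−α)×1890 = 114.55
(1−α) = 114.55/361.93 = 0.3165;  α = 0.6835.
Bypass flow = 0.6835×1890 = 1291.8 lb/h.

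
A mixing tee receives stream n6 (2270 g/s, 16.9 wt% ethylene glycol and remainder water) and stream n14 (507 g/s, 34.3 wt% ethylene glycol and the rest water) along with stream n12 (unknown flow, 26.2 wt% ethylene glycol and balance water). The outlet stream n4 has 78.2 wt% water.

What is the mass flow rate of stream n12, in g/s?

1088 g/s

Let n12 be the unknown flow. Total out = 2777 + n12.
water balance: 2219.5 + 0.738·n12 = 0.782·(2777 + n12)
(0.738 − 0.782)·n12 = 0.782×2777 − 2219.5 = -47.855
n12 = -47.855 / -0.044 = 1087.6 g/s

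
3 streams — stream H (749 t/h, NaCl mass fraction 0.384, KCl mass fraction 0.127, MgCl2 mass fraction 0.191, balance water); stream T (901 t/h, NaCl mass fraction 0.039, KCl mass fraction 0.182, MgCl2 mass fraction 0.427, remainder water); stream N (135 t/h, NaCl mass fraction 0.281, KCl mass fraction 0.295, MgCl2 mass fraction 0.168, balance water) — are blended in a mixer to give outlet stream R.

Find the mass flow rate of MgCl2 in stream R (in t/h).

MgCl2 out = MgCl2 in = 749×0.191 + 901×0.427 + 135×0.168 = 550.47 t/h.

550.5 t/h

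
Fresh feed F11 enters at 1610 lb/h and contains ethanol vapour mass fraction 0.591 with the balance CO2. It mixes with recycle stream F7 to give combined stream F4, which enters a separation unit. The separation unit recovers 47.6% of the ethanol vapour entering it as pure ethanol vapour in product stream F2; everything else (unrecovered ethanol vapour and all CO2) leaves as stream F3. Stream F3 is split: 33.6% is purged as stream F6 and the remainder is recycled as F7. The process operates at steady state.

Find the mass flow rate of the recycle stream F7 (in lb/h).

CO2 enters only via F11 and leaves only via the purge: 1610×0.409 = 0.336×(CO2 in F3), and the separation unit passes all CO2, so CO2 in F4 = CO2 in F3 = 1959.8 lb/h.
ethanol vapour in F4: m_A = 1610×0.591 + (1−0.336)·(1−0.476)·m_A, so m_A = 951.51/0.6521 = 1459.2 lb/h.
F3 = (1−0.476)×1459.2 + 1959.8 = 2724.4 lb/h.
Recycle F7 = (1−0.336)×2724.4 = 1809 lb/h.

1809 lb/h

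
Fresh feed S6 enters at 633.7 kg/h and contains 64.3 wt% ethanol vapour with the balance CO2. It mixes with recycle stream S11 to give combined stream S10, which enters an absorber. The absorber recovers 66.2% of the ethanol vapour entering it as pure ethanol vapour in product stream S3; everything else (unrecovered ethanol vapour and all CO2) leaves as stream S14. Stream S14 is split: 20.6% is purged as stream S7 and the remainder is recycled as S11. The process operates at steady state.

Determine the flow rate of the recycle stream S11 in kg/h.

CO2 enters only via S6 and leaves only via the purge: 633.7×0.357 = 0.206×(CO2 in S14), and the absorber passes all CO2, so CO2 in S10 = CO2 in S14 = 1098.2 kg/h.
ethanol vapour in S10: m_A = 633.7×0.643 + (1−0.206)·(1−0.662)·m_A, so m_A = 407.47/0.7316 = 556.93 kg/h.
S14 = (1−0.662)×556.93 + 1098.2 = 1286.5 kg/h.
Recycle S11 = (1−0.206)×1286.5 = 1021.4 kg/h.

1021 kg/h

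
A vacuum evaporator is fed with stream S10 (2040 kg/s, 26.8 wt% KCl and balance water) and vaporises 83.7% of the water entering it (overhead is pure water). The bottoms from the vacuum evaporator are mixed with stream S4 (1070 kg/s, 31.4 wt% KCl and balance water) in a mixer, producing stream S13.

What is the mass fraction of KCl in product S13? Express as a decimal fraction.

Vapour removed = 0.837×0.732×2040 = 1249.9 kg/s; concentrate = 790.12 kg/s.
KCl reaching the mixer = 546.72 (from concentrate) + 1070×0.314 = 882.7 kg/s.
Product flow = 790.12 + 1070 = 1860.1 kg/s; KCl fraction = 0.475.

0.475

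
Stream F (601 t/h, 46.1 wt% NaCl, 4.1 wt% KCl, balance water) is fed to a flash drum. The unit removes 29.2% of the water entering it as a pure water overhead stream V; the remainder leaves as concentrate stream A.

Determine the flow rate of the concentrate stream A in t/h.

water entering = 601×0.498 = 299.3 t/h; overhead removed = 0.292×299.3 = 87.395 t/h.
Concentrate = 601 − 87.395 = 513.6 t/h.

513.6 t/h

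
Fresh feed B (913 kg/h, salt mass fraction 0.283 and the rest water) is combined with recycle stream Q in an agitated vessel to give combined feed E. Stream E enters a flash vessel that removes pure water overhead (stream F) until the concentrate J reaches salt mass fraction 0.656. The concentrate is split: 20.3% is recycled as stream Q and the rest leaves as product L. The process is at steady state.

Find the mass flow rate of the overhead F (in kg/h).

Overall salt balance (none leaves overhead): salt in fresh feed = salt in product, i.e. 913×0.283 = (1−0.203)·J·0.656.
J = 258.38/(0.656×0.797) = 494.19 kg/h.
Recycle Q = 0.203×494.19 = 100.32 kg/h.
Combined feed E = 913 + 100.32 = 1013.3 kg/h.
Overhead F = E − J = 1013.3 − 494.19 = 519.13 kg/h.

519.1 kg/h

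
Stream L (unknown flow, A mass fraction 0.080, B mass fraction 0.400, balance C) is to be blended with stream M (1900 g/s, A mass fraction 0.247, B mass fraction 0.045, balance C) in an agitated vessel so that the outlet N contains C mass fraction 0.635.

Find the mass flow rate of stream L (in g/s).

Let L be the unknown flow. Total out = 1900 + L.
C balance: 1345.2 + 0.520·L = 0.635·(1900 + L)
(0.520 − 0.635)·L = 0.635×1900 − 1345.2 = -138.7
L = -138.7 / -0.115 = 1206.1 g/s

1206 g/s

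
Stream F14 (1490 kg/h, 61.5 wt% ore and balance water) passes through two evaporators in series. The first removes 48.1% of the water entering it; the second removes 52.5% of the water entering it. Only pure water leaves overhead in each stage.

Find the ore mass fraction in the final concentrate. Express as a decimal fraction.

0.866

water in feed = 1490×0.385 = 573.65 kg/h.
After stage 1: water left = (1−0.481)×573.65 = 297.72; stream total = 1214.1 kg/h.
After stage 2: water left = (1−0.525)×297.72 = 141.42; final concentrate = 1057.8 kg/h.
ore fraction = 916.35/1057.8 = 0.866.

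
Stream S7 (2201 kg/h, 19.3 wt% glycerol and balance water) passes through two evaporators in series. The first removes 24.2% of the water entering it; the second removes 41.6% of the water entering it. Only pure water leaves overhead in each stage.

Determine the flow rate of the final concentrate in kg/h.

1211 kg/h

water in feed = 2201×0.807 = 1776.2 kg/h.
After stage 1: water left = (1−0.242)×1776.2 = 1346.4; stream total = 1771.2 kg/h.
After stage 2: water left = (1−0.416)×1346.4 = 786.28; final concentrate = 1211.1 kg/h.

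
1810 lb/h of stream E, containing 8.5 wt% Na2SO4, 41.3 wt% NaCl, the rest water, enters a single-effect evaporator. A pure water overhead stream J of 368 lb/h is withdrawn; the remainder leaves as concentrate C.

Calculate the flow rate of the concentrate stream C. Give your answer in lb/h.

Concentrate = 1810 − 368 = 1442 lb/h.

1442 lb/h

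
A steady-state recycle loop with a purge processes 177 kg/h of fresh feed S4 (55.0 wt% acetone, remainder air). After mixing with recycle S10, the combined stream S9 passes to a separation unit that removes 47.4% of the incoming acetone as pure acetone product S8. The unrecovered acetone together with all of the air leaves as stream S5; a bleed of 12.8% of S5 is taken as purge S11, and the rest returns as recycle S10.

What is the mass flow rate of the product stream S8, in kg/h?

85.24 kg/h

acetone in S9: m_A = 177×0.550 + (1−0.128)·(1−0.474)·m_A, so m_A = 97.35/0.5413 = 179.84 kg/h.
Product S8 = 0.474×179.84 = 85.242 kg/h.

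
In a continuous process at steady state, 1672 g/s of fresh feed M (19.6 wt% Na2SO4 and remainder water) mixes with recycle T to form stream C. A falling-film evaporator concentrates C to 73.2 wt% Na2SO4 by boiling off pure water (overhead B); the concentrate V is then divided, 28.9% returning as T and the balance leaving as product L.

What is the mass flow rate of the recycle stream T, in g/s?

Overall Na2SO4 balance (none leaves overhead): Na2SO4 in fresh feed = Na2SO4 in product, i.e. 1672×0.196 = (1−0.289)·V·0.732.
V = 327.71/(0.732×0.711) = 629.67 g/s.
Recycle T = 0.289×629.67 = 181.97 g/s.

182 g/s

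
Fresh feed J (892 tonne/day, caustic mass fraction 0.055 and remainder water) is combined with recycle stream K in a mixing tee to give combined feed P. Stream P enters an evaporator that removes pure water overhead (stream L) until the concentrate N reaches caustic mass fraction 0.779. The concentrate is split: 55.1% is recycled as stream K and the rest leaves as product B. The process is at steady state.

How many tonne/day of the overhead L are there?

829 tonne/day

Overall caustic balance (none leaves overhead): caustic in fresh feed = caustic in product, i.e. 892×0.055 = (1−0.551)·N·0.779.
N = 49.06/(0.779×0.449) = 140.26 tonne/day.
Recycle K = 0.551×140.26 = 77.285 tonne/day.
Combined feed P = 892 + 77.285 = 969.29 tonne/day.
Overhead L = P − N = 969.29 − 140.26 = 829.02 tonne/day.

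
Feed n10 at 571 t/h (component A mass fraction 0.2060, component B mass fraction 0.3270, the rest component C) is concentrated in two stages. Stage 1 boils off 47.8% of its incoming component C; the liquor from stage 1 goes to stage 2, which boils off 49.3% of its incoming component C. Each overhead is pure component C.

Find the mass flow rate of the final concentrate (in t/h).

374.9 t/h

component C in feed = 571×0.467 = 266.66 t/h.
After stage 1: component C left = (1−0.478)×266.66 = 139.19; stream total = 443.54 t/h.
After stage 2: component C left = (1−0.493)×139.19 = 70.572; final concentrate = 374.91 t/h.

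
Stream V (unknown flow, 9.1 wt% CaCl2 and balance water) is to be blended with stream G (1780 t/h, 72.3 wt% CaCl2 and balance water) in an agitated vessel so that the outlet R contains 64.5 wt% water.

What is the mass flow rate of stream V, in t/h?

2481 t/h

Let V be the unknown flow. Total out = 1780 + V.
water balance: 493.06 + 0.909·V = 0.645·(1780 + V)
(0.909 − 0.645)·V = 0.645×1780 − 493.06 = 655.04
V = 655.04 / 0.264 = 2481.2 t/h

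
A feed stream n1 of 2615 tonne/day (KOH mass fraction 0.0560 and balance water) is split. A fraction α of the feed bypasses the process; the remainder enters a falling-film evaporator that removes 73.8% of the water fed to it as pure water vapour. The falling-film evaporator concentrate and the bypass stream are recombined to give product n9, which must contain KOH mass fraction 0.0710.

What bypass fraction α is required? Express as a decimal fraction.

0.697

All 2615×0.056 = 146.44 tonne/day of KOH reaches n9, so n9 = 146.44/0.071 = 2062.5 tonne/day and vapour = 552.46 tonne/day.
The evaporator receives (1−α)·2615 of feed at 0.944 water and removes 0.738 of that water:
0.738×0.944×(1−α)×2615 = 552.46
(1−α) = 552.46/1821.8 = 0.3033;  α = 0.6967.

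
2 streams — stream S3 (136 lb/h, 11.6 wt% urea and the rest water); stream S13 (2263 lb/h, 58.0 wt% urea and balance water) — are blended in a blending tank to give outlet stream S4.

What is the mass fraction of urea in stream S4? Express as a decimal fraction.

0.5537

Total flow out = 136 + 2263 = 2399 lb/h.
urea in = 136×0.116 + 2263×0.580 = 1328.3 lb/h.
urea mass fraction in S4 = 1328.3/2399 = 0.5537.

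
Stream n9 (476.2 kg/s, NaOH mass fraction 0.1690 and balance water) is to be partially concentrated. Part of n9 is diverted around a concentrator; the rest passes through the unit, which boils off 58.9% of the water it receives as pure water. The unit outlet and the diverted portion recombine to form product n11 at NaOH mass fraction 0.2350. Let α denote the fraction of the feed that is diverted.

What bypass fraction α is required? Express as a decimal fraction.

All 476.2×0.169 = 80.478 kg/s of NaOH reaches n11, so n11 = 80.478/0.235 = 342.46 kg/s and vapour = 133.74 kg/s.
The evaporator receives (1−α)·476.2 of feed at 0.831 water and removes 0.589 of that water:
0.589×0.831×(1−α)×476.2 = 133.74
(1−α) = 133.74/233.08 = 0.5738;  α = 0.4262.

0.426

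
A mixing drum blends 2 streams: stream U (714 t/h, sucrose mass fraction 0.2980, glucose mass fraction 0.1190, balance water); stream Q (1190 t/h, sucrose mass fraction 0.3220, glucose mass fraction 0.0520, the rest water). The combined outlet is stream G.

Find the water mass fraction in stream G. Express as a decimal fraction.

0.6099

Total flow out = 714 + 1190 = 1904 t/h.
water in = 714×0.583 + 1190×0.626 = 1161.2 t/h.
water mass fraction in G = 1161.2/1904 = 0.6099.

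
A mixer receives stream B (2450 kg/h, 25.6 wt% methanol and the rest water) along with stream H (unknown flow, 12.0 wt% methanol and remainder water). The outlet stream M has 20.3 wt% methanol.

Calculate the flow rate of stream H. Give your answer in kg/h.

1564 kg/h

Let H be the unknown flow. Total out = 2450 + H.
methanol balance: 627.2 + 0.120·H = 0.203·(2450 + H)
(0.120 − 0.203)·H = 0.203×2450 − 627.2 = -129.85
H = -129.85 / -0.083 = 1564.5 kg/h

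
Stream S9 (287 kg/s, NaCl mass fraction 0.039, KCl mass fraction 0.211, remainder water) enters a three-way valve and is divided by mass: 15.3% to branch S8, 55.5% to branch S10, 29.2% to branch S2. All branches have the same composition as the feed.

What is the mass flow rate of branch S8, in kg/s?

Branch S8 flow = 0.153×287 = 43.911 kg/s.

43.91 kg/s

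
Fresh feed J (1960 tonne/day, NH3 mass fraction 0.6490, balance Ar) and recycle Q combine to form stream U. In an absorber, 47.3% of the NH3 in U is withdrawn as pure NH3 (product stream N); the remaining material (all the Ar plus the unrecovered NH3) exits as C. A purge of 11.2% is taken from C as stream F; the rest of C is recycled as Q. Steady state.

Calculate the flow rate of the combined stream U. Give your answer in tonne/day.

Ar enters only via J and leaves only via the purge: 1960×0.351 = 0.112×(Ar in C), and the absorber passes all Ar, so Ar in U = Ar in C = 6142.5 tonne/day.
NH3 in U: m_A = 1960×0.649 + (1−0.112)·(1−0.473)·m_A, so m_A = 1272/0.5320 = 2390.9 tonne/day.
U = 2390.9 + 6142.5 = 8533.4 tonne/day.

8533 tonne/day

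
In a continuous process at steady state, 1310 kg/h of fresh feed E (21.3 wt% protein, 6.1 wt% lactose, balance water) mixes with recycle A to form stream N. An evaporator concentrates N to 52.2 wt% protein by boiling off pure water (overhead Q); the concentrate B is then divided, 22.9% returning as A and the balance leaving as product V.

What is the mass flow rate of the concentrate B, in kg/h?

Overall protein balance (none leaves overhead): protein in fresh feed = protein in product, i.e. 1310×0.213 = (1−0.229)·B·0.522.
B = 279.03/(0.522×0.771) = 693.31 kg/h.

693.3 kg/h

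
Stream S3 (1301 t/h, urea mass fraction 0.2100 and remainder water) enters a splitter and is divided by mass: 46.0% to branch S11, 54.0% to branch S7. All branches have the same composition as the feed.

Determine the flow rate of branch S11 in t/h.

Branch S11 flow = 0.460×1301 = 598.46 t/h.

598.5 t/h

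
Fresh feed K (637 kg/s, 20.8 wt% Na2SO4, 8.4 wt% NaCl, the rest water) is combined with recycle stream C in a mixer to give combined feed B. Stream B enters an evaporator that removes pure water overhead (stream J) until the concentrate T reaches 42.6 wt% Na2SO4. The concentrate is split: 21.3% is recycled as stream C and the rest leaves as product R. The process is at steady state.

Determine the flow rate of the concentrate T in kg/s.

Overall Na2SO4 balance (none leaves overhead): Na2SO4 in fresh feed = Na2SO4 in product, i.e. 637×0.208 = (1−0.213)·T·0.426.
T = 132.5/(0.426×0.787) = 395.2 kg/s.

395.2 kg/s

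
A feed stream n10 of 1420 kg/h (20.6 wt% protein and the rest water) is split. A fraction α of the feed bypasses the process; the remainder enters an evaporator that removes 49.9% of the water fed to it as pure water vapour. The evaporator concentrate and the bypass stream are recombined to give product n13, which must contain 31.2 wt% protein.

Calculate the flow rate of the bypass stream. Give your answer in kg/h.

All 1420×0.206 = 292.52 kg/h of protein reaches n13, so n13 = 292.52/0.312 = 937.56 kg/h and vapour = 482.44 kg/h.
The evaporator receives (1−α)·1420 of feed at 0.794 water and removes 0.499 of that water:
0.499×0.794×(1−α)×1420 = 482.44
(1−α) = 482.44/562.61 = 0.8575;  α = 0.1425.
Bypass flow = 0.1425×1420 = 202.36 kg/h.

202.4 kg/h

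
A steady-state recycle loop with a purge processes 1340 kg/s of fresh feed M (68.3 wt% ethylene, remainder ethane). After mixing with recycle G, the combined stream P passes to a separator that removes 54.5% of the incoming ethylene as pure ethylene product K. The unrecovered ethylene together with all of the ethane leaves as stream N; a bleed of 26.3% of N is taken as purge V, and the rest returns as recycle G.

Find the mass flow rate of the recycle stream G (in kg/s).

ethane enters only via M and leaves only via the purge: 1340×0.317 = 0.263×(ethane in N), and the separator passes all ethane, so ethane in P = ethane in N = 1615.1 kg/s.
ethylene in P: m_A = 1340×0.683 + (1−0.263)·(1−0.545)·m_A, so m_A = 915.22/0.6647 = 1377 kg/s.
N = (1−0.545)×1377 + 1615.1 = 2241.7 kg/s.
Recycle G = (1−0.263)×2241.7 = 1652.1 kg/s.

1652 kg/s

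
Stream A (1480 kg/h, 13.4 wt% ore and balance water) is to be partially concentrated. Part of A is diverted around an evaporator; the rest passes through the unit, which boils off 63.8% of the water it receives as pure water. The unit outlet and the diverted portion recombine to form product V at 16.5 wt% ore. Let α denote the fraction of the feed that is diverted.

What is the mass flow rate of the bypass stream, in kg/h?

All 1480×0.134 = 198.32 kg/h of ore reaches V, so V = 198.32/0.165 = 1201.9 kg/h and vapour = 278.06 kg/h.
The evaporator receives (1−α)·1480 of feed at 0.866 water and removes 0.638 of that water:
0.638×0.866×(1−α)×1480 = 278.06
(1−α) = 278.06/817.71 = 0.3400;  α = 0.6600.
Bypass flow = 0.6600×1480 = 976.73 kg/h.

976.7 kg/h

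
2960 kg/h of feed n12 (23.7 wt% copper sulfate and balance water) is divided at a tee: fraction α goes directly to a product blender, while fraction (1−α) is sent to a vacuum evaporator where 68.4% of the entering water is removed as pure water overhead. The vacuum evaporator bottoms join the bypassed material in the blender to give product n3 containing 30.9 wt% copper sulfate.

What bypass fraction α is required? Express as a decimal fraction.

All 2960×0.237 = 701.52 kg/h of copper sulfate reaches n3, so n3 = 701.52/0.309 = 2270.3 kg/h and vapour = 689.71 kg/h.
The evaporator receives (1−α)·2960 of feed at 0.763 water and removes 0.684 of that water:
0.684×0.763×(1−α)×2960 = 689.71
(1−α) = 689.71/1544.8 = 0.4465;  α = 0.5535.

0.554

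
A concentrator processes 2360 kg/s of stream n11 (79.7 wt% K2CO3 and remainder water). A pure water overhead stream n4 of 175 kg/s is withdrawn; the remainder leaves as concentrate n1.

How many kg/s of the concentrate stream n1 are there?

2185 kg/s

Concentrate = 2360 − 175 = 2185 kg/s.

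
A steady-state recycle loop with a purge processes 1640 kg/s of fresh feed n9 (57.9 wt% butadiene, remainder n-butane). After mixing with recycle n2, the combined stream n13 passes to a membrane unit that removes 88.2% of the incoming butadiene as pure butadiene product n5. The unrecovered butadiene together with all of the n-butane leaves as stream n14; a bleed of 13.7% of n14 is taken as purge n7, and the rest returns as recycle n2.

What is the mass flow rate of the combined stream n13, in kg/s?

6097 kg/s

n-butane enters only via n9 and leaves only via the purge: 1640×0.421 = 0.137×(n-butane in n14), and the membrane unit passes all n-butane, so n-butane in n13 = n-butane in n14 = 5039.7 kg/s.
butadiene in n13: m_A = 1640×0.579 + (1−0.137)·(1−0.882)·m_A, so m_A = 949.56/0.8982 = 1057.2 kg/s.
n13 = 1057.2 + 5039.7 = 6096.9 kg/s.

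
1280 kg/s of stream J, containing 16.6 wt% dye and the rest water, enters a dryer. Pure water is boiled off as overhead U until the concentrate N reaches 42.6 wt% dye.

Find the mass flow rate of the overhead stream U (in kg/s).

dye is conserved: 1280×0.166 = 212.48 kg/s all reports to the concentrate.
Concentrate = 212.48/(target fraction) = 498.78 kg/s.
Overhead = 1280 − 498.78 = 781.22 kg/s.

781.2 kg/s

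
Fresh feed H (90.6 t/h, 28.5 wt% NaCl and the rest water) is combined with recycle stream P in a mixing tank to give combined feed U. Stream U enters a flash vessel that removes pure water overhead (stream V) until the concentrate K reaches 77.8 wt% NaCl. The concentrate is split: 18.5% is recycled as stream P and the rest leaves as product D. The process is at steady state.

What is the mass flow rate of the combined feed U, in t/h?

Overall NaCl balance (none leaves overhead): NaCl in fresh feed = NaCl in product, i.e. 90.6×0.285 = (1−0.185)·K·0.778.
K = 25.821/(0.778×0.815) = 40.723 t/h.
Recycle P = 0.185×40.723 = 7.5337 t/h.
Combined feed U = 90.6 + 7.5337 = 98.134 t/h.

98.13 t/h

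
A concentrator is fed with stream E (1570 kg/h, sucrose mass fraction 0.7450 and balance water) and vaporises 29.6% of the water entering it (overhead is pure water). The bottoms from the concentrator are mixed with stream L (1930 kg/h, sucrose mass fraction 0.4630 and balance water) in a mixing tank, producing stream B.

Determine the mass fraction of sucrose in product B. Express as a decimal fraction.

0.6102

Vapour removed = 0.296×0.255×1570 = 118.5 kg/h; concentrate = 1451.5 kg/h.
sucrose reaching the mixer = 1169.7 (from concentrate) + 1930×0.463 = 2063.2 kg/h.
Product flow = 1451.5 + 1930 = 3381.5 kg/h; sucrose fraction = 0.6102.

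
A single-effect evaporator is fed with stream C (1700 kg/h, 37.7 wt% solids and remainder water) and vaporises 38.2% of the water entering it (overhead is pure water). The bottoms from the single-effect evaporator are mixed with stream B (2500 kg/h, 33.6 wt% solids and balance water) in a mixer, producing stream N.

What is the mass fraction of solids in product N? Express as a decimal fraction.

Vapour removed = 0.382×0.623×1700 = 404.58 kg/h; concentrate = 1295.4 kg/h.
solids reaching the mixer = 640.9 (from concentrate) + 2500×0.336 = 1480.9 kg/h.
Product flow = 1295.4 + 2500 = 3795.4 kg/h; solids fraction = 0.390.

0.390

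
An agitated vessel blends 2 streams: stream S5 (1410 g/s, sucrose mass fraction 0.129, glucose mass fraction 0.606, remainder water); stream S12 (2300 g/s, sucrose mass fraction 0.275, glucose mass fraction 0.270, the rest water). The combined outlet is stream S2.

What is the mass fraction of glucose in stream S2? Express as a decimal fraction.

0.398

Total flow out = 1410 + 2300 = 3710 g/s.
glucose in = 1410×0.606 + 2300×0.270 = 1475.5 g/s.
glucose mass fraction in S2 = 1475.5/3710 = 0.398.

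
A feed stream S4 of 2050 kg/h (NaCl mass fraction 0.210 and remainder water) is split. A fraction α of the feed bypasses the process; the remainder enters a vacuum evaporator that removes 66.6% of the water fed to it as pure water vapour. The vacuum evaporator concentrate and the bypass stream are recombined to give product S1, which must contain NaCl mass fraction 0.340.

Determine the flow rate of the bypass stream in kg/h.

All 2050×0.210 = 430.5 kg/h of NaCl reaches S1, so S1 = 430.5/0.340 = 1266.2 kg/h and vapour = 783.82 kg/h.
The evaporator receives (1−α)·2050 of feed at 0.790 water and removes 0.666 of that water:
0.666×0.790×(1−α)×2050 = 783.82
(1−α) = 783.82/1078.6 = 0.7267;  α = 0.2733.
Bypass flow = 0.2733×2050 = 560.24 kg/h.

560.2 kg/h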